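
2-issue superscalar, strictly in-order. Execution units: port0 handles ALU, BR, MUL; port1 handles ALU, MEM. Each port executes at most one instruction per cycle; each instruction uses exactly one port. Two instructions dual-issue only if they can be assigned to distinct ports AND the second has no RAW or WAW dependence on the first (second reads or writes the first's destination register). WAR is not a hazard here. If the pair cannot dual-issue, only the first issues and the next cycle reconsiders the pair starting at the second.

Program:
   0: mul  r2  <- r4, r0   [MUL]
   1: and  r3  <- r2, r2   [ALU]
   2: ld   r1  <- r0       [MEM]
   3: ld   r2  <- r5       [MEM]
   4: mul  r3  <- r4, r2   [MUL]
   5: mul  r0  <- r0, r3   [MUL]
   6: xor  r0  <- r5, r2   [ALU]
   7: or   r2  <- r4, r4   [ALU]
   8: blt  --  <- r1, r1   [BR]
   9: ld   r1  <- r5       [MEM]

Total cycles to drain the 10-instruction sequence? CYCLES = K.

c0: i0 mul  RAW r2
c1: i1+i2 and/ld  dual
c2: i3 ld  RAW r2
c3: i4 mul  no-port MUL/MUL
c4: i5 mul  WAW r0
c5: i6+i7 xor/or  dual
c6: i8+i9 blt/ld  dual

CYCLES = 7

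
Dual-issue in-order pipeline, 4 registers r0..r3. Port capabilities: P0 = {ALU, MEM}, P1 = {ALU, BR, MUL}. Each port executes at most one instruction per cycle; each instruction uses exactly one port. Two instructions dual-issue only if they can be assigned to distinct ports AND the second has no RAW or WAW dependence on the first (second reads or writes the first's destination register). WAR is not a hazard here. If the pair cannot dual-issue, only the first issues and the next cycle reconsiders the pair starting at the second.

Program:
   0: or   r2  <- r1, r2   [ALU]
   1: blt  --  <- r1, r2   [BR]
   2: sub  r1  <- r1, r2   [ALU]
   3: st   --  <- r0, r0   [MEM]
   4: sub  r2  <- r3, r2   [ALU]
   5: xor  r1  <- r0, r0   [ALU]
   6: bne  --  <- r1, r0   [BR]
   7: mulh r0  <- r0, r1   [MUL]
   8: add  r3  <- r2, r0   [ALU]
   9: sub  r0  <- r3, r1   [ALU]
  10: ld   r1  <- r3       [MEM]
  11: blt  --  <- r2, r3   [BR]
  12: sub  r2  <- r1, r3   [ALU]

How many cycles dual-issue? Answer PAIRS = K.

c0: i0 or.ALU  RAW r2
c1: i1/i2 blt.BR;sub.ALU  dual
c2: i3/i4 st.MEM;sub.ALU  dual
c3: i5 xor.ALU  RAW r1
c4: i6 bne.BR  no-port BR/MUL
c5: i7 mulh.MUL  RAW r0
c6: i8 add.ALU  RAW r3
c7: i9/i10 sub.ALU;ld.MEM  dual
c8: i11/i12 blt.BR;sub.ALU  dual

PAIRS = 4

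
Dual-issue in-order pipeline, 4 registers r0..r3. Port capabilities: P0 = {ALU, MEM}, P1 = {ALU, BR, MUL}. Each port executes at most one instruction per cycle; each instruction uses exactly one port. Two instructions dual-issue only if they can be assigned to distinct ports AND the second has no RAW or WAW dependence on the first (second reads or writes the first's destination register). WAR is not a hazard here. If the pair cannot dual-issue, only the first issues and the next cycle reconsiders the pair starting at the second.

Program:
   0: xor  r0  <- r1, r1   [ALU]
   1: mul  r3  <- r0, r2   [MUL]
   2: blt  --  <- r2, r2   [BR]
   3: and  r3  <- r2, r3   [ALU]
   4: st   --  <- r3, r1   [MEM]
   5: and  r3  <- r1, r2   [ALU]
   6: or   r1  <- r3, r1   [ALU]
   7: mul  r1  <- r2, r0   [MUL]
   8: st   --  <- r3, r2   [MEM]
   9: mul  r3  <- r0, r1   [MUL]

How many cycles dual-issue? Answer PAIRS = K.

PAIRS = 3

[0] i0  xor  -- RAW r0
[1] i1  mul  -- no-port MUL/BR
[2] i2,i3  blt;and  -- dual
[3] i4,i5  st;and  -- dual
[4] i6  or  -- WAW r1
[5] i7,i8  mul;st  -- dual
[6] i9  mul  -- tail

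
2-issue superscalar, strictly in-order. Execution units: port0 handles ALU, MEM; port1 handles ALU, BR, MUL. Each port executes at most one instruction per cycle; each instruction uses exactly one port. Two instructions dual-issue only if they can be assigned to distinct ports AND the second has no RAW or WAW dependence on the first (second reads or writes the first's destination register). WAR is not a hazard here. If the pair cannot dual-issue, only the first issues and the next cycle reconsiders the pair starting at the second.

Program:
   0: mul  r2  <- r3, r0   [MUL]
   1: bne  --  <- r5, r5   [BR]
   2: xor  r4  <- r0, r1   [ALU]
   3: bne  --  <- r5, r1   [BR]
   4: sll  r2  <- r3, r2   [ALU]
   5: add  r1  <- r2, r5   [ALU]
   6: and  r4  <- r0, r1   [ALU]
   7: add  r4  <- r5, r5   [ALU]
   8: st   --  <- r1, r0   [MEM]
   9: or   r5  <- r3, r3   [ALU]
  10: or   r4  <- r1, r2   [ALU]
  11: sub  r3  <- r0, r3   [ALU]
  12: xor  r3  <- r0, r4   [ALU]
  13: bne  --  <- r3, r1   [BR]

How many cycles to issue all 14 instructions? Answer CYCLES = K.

CYCLES = 10

t=0 i0:mul ; no-port MUL/BR
t=1 i1+i2:bne xor ; pair
t=2 i3+i4:bne sll ; pair
t=3 i5:add ; RAW r1
t=4 i6:and ; WAW r4
t=5 i7+i8:add st ; pair
t=6 i9+i10:or or ; pair
t=7 i11:sub ; WAW r3
t=8 i12:xor ; RAW r3
t=9 i13:bne ; tail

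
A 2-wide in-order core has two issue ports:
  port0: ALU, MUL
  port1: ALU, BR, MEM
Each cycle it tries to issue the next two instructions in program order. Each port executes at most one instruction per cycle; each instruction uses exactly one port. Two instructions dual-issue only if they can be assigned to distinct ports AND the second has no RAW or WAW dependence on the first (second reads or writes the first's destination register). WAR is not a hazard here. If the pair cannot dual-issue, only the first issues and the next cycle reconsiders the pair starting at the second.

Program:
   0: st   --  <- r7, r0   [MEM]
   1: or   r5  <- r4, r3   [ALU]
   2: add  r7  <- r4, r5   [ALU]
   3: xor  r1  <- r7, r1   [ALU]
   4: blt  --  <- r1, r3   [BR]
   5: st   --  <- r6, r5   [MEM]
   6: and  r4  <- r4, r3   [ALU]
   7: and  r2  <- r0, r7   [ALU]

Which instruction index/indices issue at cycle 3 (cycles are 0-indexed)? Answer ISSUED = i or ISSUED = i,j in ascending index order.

c0: i0&i1 st.MEM+or.ALU  pair
c1: i2 add.ALU  RAW r7
c2: i3 xor.ALU  RAW r1
c3: i4 blt.BR  no-port BR/MEM
c4: i5&i6 st.MEM+and.ALU  pair
c5: i7 and.ALU  tail

ISSUED = 4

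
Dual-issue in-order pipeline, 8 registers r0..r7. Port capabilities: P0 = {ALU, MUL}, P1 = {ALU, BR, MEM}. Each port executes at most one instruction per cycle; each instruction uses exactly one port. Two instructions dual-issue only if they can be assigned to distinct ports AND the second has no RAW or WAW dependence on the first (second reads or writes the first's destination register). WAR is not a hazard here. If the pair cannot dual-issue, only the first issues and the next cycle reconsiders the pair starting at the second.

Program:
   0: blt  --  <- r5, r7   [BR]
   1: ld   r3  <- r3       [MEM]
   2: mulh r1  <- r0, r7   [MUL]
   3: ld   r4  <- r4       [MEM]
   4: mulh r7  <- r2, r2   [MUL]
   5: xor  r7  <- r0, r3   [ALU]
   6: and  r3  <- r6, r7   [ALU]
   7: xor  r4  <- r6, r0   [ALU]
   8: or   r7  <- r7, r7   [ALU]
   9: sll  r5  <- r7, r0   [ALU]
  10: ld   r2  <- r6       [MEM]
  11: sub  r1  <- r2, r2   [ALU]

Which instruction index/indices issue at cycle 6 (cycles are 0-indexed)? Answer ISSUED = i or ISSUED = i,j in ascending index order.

t=0 i0:blt ; no-port BR/MEM
t=1 i1/i2:ld/mulh ; 2-wide
t=2 i3/i4:ld/mulh ; 2-wide
t=3 i5:xor ; RAW r7
t=4 i6/i7:and/xor ; 2-wide
t=5 i8:or ; RAW r7
t=6 i9/i10:sll/ld ; 2-wide
t=7 i11:sub ; tail

ISSUED = 9,10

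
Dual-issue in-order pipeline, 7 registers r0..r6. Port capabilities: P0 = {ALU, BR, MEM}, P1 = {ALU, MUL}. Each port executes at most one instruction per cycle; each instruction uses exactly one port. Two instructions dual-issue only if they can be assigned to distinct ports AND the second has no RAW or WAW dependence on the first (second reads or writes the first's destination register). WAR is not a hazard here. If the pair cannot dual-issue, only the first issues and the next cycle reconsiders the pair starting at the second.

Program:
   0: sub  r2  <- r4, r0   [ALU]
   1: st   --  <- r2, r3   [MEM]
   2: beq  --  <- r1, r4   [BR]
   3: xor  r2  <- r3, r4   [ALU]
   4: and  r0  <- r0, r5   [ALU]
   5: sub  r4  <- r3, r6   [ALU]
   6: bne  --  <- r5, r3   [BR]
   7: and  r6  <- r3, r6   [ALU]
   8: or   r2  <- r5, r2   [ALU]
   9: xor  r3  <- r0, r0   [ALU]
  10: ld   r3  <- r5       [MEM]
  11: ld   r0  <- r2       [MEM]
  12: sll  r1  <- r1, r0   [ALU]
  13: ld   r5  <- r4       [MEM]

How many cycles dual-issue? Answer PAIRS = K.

0. sub.ALU @i0  | RAW r2
1. st.MEM @i1  | no-port MEM/BR
2. beq.BR;xor.ALU @i2+i3  | pair
3. and.ALU;sub.ALU @i4+i5  | pair
4. bne.BR;and.ALU @i6+i7  | pair
5. or.ALU;xor.ALU @i8+i9  | pair
6. ld.MEM @i10  | no-port MEM/MEM
7. ld.MEM @i11  | RAW r0
8. sll.ALU;ld.MEM @i12+i13  | pair

PAIRS = 5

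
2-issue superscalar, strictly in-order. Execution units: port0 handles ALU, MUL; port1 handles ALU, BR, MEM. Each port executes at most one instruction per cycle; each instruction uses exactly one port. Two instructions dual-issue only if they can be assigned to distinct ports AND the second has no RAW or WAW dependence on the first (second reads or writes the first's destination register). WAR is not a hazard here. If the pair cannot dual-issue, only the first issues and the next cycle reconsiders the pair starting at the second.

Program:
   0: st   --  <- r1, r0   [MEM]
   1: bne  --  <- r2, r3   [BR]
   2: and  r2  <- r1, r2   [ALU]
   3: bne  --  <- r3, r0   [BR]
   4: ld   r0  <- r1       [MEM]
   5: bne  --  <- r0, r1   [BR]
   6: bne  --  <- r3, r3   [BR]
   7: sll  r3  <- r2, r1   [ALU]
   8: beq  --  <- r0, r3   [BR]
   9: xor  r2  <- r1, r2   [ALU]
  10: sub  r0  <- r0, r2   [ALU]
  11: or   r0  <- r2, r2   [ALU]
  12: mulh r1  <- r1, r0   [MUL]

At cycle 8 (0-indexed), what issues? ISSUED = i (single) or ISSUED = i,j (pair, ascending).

ISSUED = 11

t=0 i0:st.MEM ; no-port MEM/BR
t=1 i1/i2:bne.BR/and.ALU ; pair
t=2 i3:bne.BR ; no-port BR/MEM
t=3 i4:ld.MEM ; no-port MEM/BR
t=4 i5:bne.BR ; no-port BR/BR
t=5 i6/i7:bne.BR/sll.ALU ; pair
t=6 i8/i9:beq.BR/xor.ALU ; pair
t=7 i10:sub.ALU ; WAW r0
t=8 i11:or.ALU ; RAW r0
t=9 i12:mulh.MUL ; tail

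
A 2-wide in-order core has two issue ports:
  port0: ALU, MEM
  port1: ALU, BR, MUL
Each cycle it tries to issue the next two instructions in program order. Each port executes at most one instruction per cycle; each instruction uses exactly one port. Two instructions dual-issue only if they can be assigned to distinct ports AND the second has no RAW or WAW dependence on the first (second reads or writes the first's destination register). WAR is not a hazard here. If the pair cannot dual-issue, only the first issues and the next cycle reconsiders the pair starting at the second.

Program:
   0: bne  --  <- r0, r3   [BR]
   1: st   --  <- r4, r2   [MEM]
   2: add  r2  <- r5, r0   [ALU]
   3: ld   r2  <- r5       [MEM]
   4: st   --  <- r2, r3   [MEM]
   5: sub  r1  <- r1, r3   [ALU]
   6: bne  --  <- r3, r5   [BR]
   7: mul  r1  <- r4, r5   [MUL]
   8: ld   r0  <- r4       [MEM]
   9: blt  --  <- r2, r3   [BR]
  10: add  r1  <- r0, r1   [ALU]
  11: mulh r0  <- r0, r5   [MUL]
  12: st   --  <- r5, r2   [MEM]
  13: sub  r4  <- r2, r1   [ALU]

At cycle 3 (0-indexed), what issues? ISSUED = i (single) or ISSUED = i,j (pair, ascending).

ISSUED = 4,5

#0 head=0: bne st i0,i1 pair
#1 head=2: add i2 WAW r2
#2 head=3: ld i3 no-port MEM/MEM
#3 head=4: st sub i4,i5 pair
#4 head=6: bne i6 no-port BR/MUL
#5 head=7: mul ld i7,i8 pair
#6 head=9: blt add i9,i10 pair
#7 head=11: mulh st i11,i12 pair
#8 head=13: sub i13 tail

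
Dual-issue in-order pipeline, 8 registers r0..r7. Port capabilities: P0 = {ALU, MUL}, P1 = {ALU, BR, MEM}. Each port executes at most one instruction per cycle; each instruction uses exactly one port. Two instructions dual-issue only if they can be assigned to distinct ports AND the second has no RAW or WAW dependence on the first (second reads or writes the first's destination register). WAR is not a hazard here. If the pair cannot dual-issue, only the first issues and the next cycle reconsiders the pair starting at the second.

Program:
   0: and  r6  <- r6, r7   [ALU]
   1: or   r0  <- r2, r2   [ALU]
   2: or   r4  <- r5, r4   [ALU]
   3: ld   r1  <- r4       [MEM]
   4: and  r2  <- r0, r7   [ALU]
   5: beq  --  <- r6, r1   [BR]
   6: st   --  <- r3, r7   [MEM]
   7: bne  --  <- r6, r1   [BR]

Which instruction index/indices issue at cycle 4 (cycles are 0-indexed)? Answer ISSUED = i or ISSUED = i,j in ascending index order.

ISSUED = 6

[0] i0,i1  and+or  -- 2-wide
[1] i2  or  -- RAW r4
[2] i3,i4  ld+and  -- 2-wide
[3] i5  beq  -- no-port BR/MEM
[4] i6  st  -- no-port MEM/BR
[5] i7  bne  -- tail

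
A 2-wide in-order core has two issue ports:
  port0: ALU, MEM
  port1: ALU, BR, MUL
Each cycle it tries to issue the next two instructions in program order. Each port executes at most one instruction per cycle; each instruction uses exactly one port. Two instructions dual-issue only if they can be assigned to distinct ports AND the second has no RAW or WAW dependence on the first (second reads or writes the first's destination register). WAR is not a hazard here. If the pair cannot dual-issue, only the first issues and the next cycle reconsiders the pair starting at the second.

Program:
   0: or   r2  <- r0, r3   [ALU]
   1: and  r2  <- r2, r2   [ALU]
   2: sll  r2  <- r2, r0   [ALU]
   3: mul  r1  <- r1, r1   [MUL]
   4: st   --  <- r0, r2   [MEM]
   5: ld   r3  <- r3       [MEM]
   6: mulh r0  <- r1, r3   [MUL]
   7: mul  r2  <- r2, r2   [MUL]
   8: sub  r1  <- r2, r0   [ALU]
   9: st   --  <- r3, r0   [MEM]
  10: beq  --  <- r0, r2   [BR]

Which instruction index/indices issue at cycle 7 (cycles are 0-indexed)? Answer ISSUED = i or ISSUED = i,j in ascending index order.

0. or @i0  | RAW+WAW r2
1. and @i1  | RAW+WAW r2
2. sll+mul @i2&i3  | pair
3. st @i4  | no-port MEM/MEM
4. ld @i5  | RAW r3
5. mulh @i6  | no-port MUL/MUL
6. mul @i7  | RAW r2
7. sub+st @i8&i9  | pair
8. beq @i10  | tail

ISSUED = 8,9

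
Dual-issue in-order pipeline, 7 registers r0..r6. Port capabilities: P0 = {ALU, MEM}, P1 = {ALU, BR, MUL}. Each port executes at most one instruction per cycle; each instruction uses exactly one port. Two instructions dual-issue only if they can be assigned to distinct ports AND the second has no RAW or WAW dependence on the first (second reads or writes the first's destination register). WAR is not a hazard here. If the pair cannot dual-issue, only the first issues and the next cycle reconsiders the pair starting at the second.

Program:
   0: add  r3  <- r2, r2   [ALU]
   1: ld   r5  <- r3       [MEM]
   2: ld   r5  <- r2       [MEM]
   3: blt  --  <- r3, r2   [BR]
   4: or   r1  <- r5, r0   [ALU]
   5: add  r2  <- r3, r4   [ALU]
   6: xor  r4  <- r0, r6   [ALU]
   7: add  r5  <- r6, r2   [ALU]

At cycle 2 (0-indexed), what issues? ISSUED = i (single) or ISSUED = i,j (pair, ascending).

c0: i0 add.ALU  RAW r3
c1: i1 ld.MEM  no-port MEM/MEM
c2: i2&i3 ld.MEM;blt.BR  pair
c3: i4&i5 or.ALU;add.ALU  pair
c4: i6&i7 xor.ALU;add.ALU  pair

ISSUED = 2,3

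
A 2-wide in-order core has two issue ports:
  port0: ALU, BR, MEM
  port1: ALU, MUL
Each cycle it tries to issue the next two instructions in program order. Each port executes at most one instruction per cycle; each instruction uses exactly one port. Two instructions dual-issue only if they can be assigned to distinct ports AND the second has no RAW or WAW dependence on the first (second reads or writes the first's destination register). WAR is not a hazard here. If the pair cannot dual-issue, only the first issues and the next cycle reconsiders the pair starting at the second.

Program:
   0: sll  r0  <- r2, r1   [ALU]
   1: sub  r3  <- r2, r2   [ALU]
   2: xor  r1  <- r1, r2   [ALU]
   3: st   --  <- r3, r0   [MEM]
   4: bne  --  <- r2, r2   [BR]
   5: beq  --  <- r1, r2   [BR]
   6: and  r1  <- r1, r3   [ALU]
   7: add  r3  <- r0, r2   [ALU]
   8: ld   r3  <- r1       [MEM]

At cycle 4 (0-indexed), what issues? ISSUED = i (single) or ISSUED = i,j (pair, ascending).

0. sll.ALU;sub.ALU @i0,i1  | 2-wide
1. xor.ALU;st.MEM @i2,i3  | 2-wide
2. bne.BR @i4  | no-port BR/BR
3. beq.BR;and.ALU @i5,i6  | 2-wide
4. add.ALU @i7  | WAW r3
5. ld.MEM @i8  | tail

ISSUED = 7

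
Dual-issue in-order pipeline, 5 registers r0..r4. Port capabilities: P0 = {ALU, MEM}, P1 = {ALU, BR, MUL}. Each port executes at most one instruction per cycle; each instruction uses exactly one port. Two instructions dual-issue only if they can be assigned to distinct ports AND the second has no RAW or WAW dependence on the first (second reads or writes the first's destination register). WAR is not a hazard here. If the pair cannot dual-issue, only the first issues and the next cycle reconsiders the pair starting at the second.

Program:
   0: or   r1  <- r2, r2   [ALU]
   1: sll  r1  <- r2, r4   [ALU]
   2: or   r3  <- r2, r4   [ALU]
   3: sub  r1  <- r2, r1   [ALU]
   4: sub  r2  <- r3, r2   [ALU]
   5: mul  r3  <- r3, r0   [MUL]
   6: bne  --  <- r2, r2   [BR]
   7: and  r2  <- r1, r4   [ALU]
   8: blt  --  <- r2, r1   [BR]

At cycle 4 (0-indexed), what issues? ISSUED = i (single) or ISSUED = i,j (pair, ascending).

[0] i0  or.ALU  -- WAW r1
[1] i1,i2  sll.ALU+or.ALU  -- 2-wide
[2] i3,i4  sub.ALU+sub.ALU  -- 2-wide
[3] i5  mul.MUL  -- no-port MUL/BR
[4] i6,i7  bne.BR+and.ALU  -- 2-wide
[5] i8  blt.BR  -- tail

ISSUED = 6,7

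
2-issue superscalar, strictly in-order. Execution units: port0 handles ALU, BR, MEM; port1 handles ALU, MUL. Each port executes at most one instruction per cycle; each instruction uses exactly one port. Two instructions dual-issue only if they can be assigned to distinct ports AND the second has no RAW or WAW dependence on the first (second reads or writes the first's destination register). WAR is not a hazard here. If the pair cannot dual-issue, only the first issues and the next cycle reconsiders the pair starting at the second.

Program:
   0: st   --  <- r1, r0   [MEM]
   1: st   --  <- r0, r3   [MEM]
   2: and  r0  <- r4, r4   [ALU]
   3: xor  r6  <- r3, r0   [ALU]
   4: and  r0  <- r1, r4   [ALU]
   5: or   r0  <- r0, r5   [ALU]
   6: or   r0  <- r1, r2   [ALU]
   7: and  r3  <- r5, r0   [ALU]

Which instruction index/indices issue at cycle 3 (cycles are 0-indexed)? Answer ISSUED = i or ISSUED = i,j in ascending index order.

  cy0 -> i0 (st.MEM) no-port MEM/MEM
  cy1 -> i1/i2 (st.MEM/and.ALU) pair
  cy2 -> i3/i4 (xor.ALU/and.ALU) pair
  cy3 -> i5 (or.ALU) WAW r0
  cy4 -> i6 (or.ALU) RAW r0
  cy5 -> i7 (and.ALU) tail

ISSUED = 5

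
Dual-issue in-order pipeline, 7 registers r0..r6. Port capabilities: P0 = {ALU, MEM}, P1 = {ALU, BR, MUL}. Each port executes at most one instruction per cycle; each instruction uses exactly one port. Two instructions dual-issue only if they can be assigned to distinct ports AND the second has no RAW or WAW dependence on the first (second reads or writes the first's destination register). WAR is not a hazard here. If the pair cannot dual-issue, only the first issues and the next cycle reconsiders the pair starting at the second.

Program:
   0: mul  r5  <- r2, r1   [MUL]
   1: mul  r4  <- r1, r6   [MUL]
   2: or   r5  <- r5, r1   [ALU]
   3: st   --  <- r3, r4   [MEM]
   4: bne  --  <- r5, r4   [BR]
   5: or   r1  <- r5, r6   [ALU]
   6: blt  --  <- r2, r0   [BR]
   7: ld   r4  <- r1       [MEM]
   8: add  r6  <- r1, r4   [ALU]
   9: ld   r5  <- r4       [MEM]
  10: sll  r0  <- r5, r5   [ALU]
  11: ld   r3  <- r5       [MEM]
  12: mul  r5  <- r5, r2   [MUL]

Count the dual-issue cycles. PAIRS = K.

PAIRS = 5

  cy0 -> i0 (mul) no-port MUL/MUL
  cy1 -> i1/i2 (mul;or) pair
  cy2 -> i3/i4 (st;bne) pair
  cy3 -> i5/i6 (or;blt) pair
  cy4 -> i7 (ld) RAW r4
  cy5 -> i8/i9 (add;ld) pair
  cy6 -> i10/i11 (sll;ld) pair
  cy7 -> i12 (mul) tail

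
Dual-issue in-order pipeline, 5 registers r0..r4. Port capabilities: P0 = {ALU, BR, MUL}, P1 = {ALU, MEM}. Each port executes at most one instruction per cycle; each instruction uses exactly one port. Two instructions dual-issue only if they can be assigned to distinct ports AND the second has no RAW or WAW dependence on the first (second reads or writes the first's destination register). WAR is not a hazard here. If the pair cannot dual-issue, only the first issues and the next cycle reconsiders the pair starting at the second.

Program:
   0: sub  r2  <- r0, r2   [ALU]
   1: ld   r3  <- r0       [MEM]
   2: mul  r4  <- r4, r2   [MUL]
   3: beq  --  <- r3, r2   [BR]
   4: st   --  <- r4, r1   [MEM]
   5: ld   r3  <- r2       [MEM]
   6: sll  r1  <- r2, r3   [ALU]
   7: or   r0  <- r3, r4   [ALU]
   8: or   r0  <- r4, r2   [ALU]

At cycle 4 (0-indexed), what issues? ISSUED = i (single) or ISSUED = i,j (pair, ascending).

[0] i0,i1  sub ld  -- dual
[1] i2  mul  -- no-port MUL/BR
[2] i3,i4  beq st  -- dual
[3] i5  ld  -- RAW r3
[4] i6,i7  sll or  -- dual
[5] i8  or  -- tail

ISSUED = 6,7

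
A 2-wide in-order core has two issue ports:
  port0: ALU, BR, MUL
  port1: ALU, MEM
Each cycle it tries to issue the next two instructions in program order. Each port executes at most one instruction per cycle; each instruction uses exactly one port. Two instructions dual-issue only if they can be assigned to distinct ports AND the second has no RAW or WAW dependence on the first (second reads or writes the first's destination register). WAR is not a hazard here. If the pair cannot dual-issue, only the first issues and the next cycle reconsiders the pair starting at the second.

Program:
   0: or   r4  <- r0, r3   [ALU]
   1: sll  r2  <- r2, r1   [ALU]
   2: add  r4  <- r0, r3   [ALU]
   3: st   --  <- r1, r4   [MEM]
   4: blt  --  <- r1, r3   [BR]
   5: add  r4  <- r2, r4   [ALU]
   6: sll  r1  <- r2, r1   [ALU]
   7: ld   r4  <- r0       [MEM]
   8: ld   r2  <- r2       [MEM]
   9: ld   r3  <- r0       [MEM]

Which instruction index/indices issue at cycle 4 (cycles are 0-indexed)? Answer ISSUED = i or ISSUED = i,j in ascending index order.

ISSUED = 7

[0] i0&i1  or+sll  -- pair
[1] i2  add  -- RAW r4
[2] i3&i4  st+blt  -- pair
[3] i5&i6  add+sll  -- pair
[4] i7  ld  -- no-port MEM/MEM
[5] i8  ld  -- no-port MEM/MEM
[6] i9  ld  -- tail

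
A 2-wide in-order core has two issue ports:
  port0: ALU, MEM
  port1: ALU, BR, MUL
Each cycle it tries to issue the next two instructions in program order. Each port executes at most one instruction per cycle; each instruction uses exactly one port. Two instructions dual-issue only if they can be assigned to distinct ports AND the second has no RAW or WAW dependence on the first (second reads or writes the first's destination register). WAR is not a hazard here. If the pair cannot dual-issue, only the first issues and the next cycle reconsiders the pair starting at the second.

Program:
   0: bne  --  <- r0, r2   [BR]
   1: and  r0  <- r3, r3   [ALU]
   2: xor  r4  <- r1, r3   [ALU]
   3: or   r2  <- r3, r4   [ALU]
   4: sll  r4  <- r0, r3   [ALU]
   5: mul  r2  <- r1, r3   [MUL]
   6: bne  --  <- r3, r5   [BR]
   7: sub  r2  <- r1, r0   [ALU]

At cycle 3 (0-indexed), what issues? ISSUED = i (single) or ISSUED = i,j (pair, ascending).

  cy0 -> i0/i1 (bne/and) dual
  cy1 -> i2 (xor) RAW r4
  cy2 -> i3/i4 (or/sll) dual
  cy3 -> i5 (mul) no-port MUL/BR
  cy4 -> i6/i7 (bne/sub) dual

ISSUED = 5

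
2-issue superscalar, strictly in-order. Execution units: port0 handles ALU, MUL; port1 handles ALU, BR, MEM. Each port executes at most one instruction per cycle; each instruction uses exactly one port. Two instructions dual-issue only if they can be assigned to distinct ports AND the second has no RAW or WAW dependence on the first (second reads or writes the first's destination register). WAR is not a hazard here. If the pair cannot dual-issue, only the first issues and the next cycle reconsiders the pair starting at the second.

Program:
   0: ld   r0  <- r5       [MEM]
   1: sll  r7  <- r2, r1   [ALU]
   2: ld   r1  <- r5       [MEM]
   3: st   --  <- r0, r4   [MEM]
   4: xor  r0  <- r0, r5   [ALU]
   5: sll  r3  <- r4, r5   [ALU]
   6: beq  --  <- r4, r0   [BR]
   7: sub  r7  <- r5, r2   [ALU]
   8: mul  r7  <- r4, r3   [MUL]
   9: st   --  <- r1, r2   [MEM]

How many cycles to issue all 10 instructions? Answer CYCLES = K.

CYCLES = 6

#0 head=0: ld+sll i0,i1 2-wide
#1 head=2: ld i2 no-port MEM/MEM
#2 head=3: st+xor i3,i4 2-wide
#3 head=5: sll+beq i5,i6 2-wide
#4 head=7: sub i7 WAW r7
#5 head=8: mul+st i8,i9 2-wide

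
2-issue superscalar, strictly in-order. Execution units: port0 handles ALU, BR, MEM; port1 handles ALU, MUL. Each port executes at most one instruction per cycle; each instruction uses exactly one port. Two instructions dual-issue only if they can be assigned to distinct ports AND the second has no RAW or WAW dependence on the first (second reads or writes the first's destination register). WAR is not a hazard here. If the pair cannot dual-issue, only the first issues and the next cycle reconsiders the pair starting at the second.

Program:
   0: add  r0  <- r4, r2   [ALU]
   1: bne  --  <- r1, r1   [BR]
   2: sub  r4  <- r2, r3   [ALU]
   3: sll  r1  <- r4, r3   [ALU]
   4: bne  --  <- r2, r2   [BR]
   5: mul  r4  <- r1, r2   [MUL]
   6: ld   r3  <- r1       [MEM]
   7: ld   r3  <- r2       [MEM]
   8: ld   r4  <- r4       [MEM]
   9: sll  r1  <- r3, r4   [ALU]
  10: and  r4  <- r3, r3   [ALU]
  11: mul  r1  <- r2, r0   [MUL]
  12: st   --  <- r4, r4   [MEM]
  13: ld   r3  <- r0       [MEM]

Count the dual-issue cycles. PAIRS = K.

0. add bne @i0/i1  | dual
1. sub @i2  | RAW r4
2. sll bne @i3/i4  | dual
3. mul ld @i5/i6  | dual
4. ld @i7  | no-port MEM/MEM
5. ld @i8  | RAW r4
6. sll and @i9/i10  | dual
7. mul st @i11/i12  | dual
8. ld @i13  | tail

PAIRS = 5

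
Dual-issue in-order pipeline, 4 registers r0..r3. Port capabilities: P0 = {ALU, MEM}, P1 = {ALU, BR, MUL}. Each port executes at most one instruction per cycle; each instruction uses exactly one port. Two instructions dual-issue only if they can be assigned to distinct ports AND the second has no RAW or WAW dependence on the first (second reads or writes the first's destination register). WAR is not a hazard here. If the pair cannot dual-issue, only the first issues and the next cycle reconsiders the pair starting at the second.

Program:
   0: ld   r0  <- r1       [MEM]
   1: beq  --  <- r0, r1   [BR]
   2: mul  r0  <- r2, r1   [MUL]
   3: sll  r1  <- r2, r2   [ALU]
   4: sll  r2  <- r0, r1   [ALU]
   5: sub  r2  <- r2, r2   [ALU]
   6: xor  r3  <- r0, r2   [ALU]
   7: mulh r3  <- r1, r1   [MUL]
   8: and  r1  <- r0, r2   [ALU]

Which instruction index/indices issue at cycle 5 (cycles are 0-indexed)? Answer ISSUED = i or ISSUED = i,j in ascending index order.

[0] i0  ld  -- RAW r0
[1] i1  beq  -- no-port BR/MUL
[2] i2/i3  mul sll  -- 2-wide
[3] i4  sll  -- RAW+WAW r2
[4] i5  sub  -- RAW r2
[5] i6  xor  -- WAW r3
[6] i7/i8  mulh and  -- 2-wide

ISSUED = 6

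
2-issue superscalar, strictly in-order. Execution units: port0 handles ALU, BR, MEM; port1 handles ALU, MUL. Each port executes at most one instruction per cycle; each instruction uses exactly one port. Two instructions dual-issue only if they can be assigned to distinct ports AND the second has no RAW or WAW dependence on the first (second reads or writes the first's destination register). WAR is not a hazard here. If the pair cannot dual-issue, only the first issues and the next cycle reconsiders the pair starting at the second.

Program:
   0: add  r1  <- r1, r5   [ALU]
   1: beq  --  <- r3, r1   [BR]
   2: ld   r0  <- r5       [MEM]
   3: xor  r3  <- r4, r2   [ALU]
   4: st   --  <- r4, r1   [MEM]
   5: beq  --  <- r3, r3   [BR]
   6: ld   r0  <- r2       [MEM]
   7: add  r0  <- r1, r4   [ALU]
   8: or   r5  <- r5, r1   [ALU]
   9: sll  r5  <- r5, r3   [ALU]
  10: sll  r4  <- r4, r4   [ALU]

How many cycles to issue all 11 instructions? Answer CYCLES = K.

CYCLES = 8

c0: i0 add  RAW r1
c1: i1 beq  no-port BR/MEM
c2: i2+i3 ld;xor  2-wide
c3: i4 st  no-port MEM/BR
c4: i5 beq  no-port BR/MEM
c5: i6 ld  WAW r0
c6: i7+i8 add;or  2-wide
c7: i9+i10 sll;sll  2-wide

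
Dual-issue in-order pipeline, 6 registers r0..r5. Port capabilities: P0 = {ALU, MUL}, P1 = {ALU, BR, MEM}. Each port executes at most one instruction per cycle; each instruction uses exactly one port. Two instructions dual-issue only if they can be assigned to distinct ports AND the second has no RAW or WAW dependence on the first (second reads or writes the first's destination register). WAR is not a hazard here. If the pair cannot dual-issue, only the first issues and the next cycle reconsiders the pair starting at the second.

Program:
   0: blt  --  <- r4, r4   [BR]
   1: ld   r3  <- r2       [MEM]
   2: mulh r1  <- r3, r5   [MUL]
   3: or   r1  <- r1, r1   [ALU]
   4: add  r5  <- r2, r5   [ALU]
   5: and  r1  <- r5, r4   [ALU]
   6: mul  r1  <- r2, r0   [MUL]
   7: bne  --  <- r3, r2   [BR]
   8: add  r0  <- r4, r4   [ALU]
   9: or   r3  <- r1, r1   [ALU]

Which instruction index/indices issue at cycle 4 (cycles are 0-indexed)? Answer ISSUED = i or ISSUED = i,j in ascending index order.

ISSUED = 5

t=0 i0:blt.BR ; no-port BR/MEM
t=1 i1:ld.MEM ; RAW r3
t=2 i2:mulh.MUL ; RAW+WAW r1
t=3 i3,i4:or.ALU add.ALU ; 2-wide
t=4 i5:and.ALU ; WAW r1
t=5 i6,i7:mul.MUL bne.BR ; 2-wide
t=6 i8,i9:add.ALU or.ALU ; 2-wide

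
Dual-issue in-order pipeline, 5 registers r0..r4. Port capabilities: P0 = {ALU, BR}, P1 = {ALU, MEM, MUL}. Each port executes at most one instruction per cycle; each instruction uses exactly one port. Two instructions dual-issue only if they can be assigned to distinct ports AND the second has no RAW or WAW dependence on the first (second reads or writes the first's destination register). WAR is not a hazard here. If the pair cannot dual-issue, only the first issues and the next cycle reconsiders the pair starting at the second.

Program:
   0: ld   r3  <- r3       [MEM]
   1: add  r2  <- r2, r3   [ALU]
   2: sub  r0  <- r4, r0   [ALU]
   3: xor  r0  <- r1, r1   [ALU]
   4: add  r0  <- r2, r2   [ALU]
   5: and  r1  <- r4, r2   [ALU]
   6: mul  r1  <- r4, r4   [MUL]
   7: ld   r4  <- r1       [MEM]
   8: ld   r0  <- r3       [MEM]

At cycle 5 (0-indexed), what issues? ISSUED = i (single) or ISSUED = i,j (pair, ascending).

ISSUED = 7

0. ld.MEM @i0  | RAW r3
1. add.ALU/sub.ALU @i1,i2  | dual
2. xor.ALU @i3  | WAW r0
3. add.ALU/and.ALU @i4,i5  | dual
4. mul.MUL @i6  | no-port MUL/MEM
5. ld.MEM @i7  | no-port MEM/MEM
6. ld.MEM @i8  | tail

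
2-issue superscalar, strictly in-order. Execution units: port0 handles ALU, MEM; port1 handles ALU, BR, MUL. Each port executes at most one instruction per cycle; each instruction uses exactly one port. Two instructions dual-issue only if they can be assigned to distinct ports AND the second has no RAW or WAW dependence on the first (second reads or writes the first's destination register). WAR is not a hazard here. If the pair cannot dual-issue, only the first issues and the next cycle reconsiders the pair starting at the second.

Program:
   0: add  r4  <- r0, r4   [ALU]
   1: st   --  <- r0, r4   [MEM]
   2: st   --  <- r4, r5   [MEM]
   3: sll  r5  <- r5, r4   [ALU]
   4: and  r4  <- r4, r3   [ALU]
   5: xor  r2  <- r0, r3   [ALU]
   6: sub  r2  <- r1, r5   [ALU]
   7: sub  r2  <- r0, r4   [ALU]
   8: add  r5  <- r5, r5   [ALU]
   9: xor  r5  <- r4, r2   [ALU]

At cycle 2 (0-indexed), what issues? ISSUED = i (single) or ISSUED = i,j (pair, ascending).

ISSUED = 2,3

c0: i0 add  RAW r4
c1: i1 st  no-port MEM/MEM
c2: i2/i3 st sll  dual
c3: i4/i5 and xor  dual
c4: i6 sub  WAW r2
c5: i7/i8 sub add  dual
c6: i9 xor  tail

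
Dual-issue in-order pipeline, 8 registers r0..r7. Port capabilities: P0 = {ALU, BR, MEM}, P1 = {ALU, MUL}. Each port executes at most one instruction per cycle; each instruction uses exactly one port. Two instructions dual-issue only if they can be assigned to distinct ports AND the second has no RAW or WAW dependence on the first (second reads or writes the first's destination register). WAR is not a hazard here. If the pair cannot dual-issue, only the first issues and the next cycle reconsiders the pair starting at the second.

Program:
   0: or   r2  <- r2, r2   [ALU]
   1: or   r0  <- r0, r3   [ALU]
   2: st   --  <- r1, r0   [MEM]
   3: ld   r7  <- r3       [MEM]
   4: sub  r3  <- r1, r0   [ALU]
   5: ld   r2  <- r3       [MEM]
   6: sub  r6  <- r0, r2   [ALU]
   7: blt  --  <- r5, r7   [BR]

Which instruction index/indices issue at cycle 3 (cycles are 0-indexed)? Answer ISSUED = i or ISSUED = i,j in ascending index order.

ISSUED = 5

0. or;or @i0+i1  | pair
1. st @i2  | no-port MEM/MEM
2. ld;sub @i3+i4  | pair
3. ld @i5  | RAW r2
4. sub;blt @i6+i7  | pair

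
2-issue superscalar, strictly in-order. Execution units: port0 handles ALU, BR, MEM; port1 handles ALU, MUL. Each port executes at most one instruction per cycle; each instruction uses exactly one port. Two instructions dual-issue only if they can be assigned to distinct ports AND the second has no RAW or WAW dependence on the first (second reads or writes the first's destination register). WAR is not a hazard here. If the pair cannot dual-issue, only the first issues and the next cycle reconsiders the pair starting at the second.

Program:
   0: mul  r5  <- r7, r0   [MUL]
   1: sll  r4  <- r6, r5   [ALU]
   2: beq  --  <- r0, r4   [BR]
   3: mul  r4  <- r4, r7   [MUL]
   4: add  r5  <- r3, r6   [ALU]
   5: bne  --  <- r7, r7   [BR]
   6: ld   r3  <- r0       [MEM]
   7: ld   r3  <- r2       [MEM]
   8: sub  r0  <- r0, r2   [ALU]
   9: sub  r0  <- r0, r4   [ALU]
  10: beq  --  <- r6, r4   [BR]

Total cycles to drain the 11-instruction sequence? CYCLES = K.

CYCLES = 7

0. mul.MUL @i0  | RAW r5
1. sll.ALU @i1  | RAW r4
2. beq.BR/mul.MUL @i2+i3  | 2-wide
3. add.ALU/bne.BR @i4+i5  | 2-wide
4. ld.MEM @i6  | no-port MEM/MEM
5. ld.MEM/sub.ALU @i7+i8  | 2-wide
6. sub.ALU/beq.BR @i9+i10  | 2-wide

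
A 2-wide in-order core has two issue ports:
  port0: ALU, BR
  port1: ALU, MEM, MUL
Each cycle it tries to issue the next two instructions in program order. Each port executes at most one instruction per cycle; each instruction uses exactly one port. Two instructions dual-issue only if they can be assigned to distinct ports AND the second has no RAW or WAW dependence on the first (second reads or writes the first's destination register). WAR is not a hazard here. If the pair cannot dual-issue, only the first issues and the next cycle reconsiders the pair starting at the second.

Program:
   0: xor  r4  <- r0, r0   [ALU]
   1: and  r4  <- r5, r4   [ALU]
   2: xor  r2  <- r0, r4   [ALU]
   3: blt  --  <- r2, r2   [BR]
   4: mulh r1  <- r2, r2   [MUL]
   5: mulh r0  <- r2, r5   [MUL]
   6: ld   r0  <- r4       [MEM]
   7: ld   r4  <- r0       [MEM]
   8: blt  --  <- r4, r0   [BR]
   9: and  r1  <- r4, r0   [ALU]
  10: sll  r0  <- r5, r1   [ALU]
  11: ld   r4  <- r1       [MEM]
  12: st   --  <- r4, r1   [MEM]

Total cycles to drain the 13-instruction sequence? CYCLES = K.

c0: i0 xor.ALU  RAW+WAW r4
c1: i1 and.ALU  RAW r4
c2: i2 xor.ALU  RAW r2
c3: i3&i4 blt.BR/mulh.MUL  pair
c4: i5 mulh.MUL  no-port MUL/MEM
c5: i6 ld.MEM  no-port MEM/MEM
c6: i7 ld.MEM  RAW r4
c7: i8&i9 blt.BR/and.ALU  pair
c8: i10&i11 sll.ALU/ld.MEM  pair
c9: i12 st.MEM  tail

CYCLES = 10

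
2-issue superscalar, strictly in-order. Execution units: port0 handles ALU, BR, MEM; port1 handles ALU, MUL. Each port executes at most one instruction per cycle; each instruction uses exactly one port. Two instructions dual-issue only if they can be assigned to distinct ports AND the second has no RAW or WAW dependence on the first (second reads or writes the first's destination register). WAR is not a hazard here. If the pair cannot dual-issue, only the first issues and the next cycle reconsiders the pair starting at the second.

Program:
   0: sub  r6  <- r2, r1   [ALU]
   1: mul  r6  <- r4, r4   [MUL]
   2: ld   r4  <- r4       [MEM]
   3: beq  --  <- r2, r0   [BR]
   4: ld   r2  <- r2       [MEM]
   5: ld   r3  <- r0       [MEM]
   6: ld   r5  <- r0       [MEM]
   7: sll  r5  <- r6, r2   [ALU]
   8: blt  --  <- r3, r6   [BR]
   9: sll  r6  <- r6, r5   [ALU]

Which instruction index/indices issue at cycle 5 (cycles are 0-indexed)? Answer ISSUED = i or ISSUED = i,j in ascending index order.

ISSUED = 6

0. sub @i0  | WAW r6
1. mul/ld @i1,i2  | 2-wide
2. beq @i3  | no-port BR/MEM
3. ld @i4  | no-port MEM/MEM
4. ld @i5  | no-port MEM/MEM
5. ld @i6  | WAW r5
6. sll/blt @i7,i8  | 2-wide
7. sll @i9  | tail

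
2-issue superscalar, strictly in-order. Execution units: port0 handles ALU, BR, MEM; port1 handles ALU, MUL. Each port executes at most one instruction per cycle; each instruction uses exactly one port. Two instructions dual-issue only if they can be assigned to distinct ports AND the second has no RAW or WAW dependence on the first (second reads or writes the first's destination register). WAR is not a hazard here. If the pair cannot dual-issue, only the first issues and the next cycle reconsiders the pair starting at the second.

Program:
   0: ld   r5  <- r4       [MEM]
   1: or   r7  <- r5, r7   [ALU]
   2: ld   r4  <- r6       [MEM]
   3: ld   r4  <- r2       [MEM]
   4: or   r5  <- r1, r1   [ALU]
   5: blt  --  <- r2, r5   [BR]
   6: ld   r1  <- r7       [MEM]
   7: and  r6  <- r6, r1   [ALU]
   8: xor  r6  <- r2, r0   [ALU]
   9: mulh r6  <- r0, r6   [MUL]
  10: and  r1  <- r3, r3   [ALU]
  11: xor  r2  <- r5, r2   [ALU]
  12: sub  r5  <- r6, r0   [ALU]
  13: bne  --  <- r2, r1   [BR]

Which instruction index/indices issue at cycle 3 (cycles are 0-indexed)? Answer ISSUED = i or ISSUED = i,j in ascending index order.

ISSUED = 5

t=0 i0:ld.MEM ; RAW r5
t=1 i1&i2:or.ALU ld.MEM ; dual
t=2 i3&i4:ld.MEM or.ALU ; dual
t=3 i5:blt.BR ; no-port BR/MEM
t=4 i6:ld.MEM ; RAW r1
t=5 i7:and.ALU ; WAW r6
t=6 i8:xor.ALU ; RAW+WAW r6
t=7 i9&i10:mulh.MUL and.ALU ; dual
t=8 i11&i12:xor.ALU sub.ALU ; dual
t=9 i13:bne.BR ; tail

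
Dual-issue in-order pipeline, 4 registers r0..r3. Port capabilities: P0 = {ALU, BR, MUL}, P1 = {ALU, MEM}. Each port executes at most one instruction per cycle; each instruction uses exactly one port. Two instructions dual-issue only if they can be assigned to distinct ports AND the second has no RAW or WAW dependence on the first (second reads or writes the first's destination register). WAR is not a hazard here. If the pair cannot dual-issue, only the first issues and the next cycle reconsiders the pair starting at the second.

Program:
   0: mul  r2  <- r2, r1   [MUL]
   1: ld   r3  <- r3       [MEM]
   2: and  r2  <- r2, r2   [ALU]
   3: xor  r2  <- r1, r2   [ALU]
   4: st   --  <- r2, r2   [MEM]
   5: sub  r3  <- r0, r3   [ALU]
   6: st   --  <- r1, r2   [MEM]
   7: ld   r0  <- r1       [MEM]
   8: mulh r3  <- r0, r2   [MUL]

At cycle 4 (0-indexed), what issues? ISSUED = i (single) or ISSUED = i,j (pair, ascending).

[0] i0,i1  mul.MUL ld.MEM  -- dual
[1] i2  and.ALU  -- RAW+WAW r2
[2] i3  xor.ALU  -- RAW r2
[3] i4,i5  st.MEM sub.ALU  -- dual
[4] i6  st.MEM  -- no-port MEM/MEM
[5] i7  ld.MEM  -- RAW r0
[6] i8  mulh.MUL  -- tail

ISSUED = 6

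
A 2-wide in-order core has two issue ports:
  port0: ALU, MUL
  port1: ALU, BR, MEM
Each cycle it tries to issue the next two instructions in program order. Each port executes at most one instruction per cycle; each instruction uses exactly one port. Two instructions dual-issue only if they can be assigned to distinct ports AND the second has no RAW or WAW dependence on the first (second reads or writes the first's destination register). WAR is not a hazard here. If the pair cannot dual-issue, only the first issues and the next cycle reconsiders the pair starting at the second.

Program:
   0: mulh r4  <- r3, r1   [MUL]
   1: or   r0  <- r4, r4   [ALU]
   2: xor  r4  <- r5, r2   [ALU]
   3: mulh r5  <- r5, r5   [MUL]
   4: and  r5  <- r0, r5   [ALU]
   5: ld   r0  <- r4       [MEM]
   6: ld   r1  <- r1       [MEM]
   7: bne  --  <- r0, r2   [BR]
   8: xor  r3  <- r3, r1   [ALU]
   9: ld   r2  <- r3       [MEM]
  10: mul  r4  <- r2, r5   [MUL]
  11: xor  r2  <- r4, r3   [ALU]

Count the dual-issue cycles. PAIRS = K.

[0] i0  mulh.MUL  -- RAW r4
[1] i1&i2  or.ALU+xor.ALU  -- pair
[2] i3  mulh.MUL  -- RAW+WAW r5
[3] i4&i5  and.ALU+ld.MEM  -- pair
[4] i6  ld.MEM  -- no-port MEM/BR
[5] i7&i8  bne.BR+xor.ALU  -- pair
[6] i9  ld.MEM  -- RAW r2
[7] i10  mul.MUL  -- RAW r4
[8] i11  xor.ALU  -- tail

PAIRS = 3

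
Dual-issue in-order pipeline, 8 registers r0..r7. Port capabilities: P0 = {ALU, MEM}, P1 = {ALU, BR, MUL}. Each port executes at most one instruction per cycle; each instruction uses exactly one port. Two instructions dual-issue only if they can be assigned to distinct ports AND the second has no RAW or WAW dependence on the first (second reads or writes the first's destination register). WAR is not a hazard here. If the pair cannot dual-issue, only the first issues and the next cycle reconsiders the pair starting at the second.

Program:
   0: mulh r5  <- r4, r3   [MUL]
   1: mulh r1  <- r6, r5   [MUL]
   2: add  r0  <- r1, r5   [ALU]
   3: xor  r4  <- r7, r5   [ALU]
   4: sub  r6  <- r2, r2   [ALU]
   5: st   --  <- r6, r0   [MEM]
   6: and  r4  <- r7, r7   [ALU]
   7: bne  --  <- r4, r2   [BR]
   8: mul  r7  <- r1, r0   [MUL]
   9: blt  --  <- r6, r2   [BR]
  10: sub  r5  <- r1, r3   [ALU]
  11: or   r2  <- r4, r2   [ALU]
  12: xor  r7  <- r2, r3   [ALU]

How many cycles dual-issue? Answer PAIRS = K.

  cy0 -> i0 (mulh.MUL) no-port MUL/MUL
  cy1 -> i1 (mulh.MUL) RAW r1
  cy2 -> i2,i3 (add.ALU xor.ALU) 2-wide
  cy3 -> i4 (sub.ALU) RAW r6
  cy4 -> i5,i6 (st.MEM and.ALU) 2-wide
  cy5 -> i7 (bne.BR) no-port BR/MUL
  cy6 -> i8 (mul.MUL) no-port MUL/BR
  cy7 -> i9,i10 (blt.BR sub.ALU) 2-wide
  cy8 -> i11 (or.ALU) RAW r2
  cy9 -> i12 (xor.ALU) tail

PAIRS = 3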